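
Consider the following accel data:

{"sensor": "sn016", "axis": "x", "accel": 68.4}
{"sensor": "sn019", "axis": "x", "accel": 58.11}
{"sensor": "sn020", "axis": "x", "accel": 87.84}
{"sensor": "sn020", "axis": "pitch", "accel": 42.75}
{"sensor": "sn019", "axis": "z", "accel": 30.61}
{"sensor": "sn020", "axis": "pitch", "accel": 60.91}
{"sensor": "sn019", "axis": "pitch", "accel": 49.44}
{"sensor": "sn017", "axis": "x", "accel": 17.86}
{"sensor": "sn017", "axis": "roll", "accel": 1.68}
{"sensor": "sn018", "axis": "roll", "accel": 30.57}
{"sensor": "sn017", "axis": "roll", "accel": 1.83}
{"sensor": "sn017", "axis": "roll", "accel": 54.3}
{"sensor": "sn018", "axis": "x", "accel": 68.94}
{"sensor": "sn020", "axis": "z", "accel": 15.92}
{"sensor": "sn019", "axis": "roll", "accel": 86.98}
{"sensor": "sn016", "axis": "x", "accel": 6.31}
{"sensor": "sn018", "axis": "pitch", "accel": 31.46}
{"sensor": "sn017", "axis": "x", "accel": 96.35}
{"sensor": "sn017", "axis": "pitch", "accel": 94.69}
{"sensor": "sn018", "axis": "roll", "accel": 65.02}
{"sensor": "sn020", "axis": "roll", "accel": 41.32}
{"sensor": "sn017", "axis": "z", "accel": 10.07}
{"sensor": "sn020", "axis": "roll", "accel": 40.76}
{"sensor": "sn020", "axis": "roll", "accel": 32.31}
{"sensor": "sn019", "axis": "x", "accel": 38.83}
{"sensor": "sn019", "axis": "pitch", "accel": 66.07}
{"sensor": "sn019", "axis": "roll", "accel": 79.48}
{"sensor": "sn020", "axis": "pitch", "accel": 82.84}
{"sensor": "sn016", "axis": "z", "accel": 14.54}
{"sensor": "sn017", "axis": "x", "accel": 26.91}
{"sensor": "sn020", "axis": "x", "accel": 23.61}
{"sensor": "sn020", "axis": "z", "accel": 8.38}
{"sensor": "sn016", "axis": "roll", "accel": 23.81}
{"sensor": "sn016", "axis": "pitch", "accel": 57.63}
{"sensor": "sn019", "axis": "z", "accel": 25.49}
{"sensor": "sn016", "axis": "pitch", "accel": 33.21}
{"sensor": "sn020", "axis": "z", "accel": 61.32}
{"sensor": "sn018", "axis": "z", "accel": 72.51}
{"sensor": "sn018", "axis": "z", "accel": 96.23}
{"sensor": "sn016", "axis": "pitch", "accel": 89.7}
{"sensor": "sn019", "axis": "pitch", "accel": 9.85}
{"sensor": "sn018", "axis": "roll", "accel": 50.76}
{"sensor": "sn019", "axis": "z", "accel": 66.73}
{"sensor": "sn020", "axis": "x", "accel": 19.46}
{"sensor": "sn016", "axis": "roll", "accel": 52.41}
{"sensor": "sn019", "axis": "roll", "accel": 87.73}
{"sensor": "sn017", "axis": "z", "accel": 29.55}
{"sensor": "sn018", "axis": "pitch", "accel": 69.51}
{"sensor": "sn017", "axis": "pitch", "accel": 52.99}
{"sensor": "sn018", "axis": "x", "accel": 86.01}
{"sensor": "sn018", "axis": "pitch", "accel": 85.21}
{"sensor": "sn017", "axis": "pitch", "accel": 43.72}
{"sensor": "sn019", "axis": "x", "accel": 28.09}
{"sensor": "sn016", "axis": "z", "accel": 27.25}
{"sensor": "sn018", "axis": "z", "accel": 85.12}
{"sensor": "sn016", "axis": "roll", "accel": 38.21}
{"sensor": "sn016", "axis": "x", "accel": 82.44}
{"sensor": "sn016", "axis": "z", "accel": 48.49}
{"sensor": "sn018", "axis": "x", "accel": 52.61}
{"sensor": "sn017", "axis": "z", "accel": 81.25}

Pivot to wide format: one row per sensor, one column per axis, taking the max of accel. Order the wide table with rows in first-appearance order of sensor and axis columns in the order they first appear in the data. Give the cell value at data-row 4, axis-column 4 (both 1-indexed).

54.3

With rows in first-appearance order of sensor, row 4 is sensor=sn017. axis columns in first-appearance order: x, pitch, z, roll; column 4 is roll.
Long rows with sensor=sn017, axis=roll: max(1.68, 1.83, 54.3) = 54.3.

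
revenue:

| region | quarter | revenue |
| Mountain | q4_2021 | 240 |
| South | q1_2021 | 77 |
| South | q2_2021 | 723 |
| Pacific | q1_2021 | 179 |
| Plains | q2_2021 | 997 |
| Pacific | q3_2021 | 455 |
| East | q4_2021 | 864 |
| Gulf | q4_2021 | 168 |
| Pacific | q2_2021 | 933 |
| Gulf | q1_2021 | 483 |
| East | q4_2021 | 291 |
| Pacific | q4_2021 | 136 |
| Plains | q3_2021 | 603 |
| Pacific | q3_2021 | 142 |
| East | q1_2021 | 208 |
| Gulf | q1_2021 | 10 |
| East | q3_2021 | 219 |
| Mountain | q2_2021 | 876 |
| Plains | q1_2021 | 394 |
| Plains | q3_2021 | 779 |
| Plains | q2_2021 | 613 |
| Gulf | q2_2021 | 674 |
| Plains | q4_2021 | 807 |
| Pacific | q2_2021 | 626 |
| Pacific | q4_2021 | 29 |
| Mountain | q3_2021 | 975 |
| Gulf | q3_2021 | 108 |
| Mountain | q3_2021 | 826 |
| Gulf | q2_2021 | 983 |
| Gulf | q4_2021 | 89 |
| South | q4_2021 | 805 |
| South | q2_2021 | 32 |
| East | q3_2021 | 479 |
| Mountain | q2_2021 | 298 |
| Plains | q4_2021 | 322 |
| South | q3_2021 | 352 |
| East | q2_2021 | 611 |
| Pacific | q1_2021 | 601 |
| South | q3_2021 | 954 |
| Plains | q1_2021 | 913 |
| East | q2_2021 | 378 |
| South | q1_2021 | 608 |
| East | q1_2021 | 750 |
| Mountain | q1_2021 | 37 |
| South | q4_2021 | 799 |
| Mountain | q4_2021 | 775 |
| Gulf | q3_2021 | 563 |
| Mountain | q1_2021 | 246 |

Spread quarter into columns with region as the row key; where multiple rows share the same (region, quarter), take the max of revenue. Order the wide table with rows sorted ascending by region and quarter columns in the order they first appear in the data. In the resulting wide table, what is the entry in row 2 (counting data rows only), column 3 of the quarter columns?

983

With rows sorted ascending by region, row 2 is region=Gulf. quarter columns in first-appearance order: q4_2021, q1_2021, q2_2021, q3_2021; column 3 is q2_2021.
Long rows with region=Gulf, quarter=q2_2021: max(674, 983) = 983.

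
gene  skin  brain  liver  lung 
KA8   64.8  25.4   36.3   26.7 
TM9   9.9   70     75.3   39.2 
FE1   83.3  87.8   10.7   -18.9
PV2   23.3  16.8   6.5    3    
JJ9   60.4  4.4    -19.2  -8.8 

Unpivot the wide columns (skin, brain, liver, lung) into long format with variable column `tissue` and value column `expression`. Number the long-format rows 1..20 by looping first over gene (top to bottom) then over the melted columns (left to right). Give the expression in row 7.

75.3

20 rows total (5 × 4). Row 7: index ⌊(7-1)/4⌋ = 1 into gene → TM9; (7-1) mod 4 = 2 into the melted columns → liver.
So row 7 is (TM9, liver, 75.3); expression = 75.3.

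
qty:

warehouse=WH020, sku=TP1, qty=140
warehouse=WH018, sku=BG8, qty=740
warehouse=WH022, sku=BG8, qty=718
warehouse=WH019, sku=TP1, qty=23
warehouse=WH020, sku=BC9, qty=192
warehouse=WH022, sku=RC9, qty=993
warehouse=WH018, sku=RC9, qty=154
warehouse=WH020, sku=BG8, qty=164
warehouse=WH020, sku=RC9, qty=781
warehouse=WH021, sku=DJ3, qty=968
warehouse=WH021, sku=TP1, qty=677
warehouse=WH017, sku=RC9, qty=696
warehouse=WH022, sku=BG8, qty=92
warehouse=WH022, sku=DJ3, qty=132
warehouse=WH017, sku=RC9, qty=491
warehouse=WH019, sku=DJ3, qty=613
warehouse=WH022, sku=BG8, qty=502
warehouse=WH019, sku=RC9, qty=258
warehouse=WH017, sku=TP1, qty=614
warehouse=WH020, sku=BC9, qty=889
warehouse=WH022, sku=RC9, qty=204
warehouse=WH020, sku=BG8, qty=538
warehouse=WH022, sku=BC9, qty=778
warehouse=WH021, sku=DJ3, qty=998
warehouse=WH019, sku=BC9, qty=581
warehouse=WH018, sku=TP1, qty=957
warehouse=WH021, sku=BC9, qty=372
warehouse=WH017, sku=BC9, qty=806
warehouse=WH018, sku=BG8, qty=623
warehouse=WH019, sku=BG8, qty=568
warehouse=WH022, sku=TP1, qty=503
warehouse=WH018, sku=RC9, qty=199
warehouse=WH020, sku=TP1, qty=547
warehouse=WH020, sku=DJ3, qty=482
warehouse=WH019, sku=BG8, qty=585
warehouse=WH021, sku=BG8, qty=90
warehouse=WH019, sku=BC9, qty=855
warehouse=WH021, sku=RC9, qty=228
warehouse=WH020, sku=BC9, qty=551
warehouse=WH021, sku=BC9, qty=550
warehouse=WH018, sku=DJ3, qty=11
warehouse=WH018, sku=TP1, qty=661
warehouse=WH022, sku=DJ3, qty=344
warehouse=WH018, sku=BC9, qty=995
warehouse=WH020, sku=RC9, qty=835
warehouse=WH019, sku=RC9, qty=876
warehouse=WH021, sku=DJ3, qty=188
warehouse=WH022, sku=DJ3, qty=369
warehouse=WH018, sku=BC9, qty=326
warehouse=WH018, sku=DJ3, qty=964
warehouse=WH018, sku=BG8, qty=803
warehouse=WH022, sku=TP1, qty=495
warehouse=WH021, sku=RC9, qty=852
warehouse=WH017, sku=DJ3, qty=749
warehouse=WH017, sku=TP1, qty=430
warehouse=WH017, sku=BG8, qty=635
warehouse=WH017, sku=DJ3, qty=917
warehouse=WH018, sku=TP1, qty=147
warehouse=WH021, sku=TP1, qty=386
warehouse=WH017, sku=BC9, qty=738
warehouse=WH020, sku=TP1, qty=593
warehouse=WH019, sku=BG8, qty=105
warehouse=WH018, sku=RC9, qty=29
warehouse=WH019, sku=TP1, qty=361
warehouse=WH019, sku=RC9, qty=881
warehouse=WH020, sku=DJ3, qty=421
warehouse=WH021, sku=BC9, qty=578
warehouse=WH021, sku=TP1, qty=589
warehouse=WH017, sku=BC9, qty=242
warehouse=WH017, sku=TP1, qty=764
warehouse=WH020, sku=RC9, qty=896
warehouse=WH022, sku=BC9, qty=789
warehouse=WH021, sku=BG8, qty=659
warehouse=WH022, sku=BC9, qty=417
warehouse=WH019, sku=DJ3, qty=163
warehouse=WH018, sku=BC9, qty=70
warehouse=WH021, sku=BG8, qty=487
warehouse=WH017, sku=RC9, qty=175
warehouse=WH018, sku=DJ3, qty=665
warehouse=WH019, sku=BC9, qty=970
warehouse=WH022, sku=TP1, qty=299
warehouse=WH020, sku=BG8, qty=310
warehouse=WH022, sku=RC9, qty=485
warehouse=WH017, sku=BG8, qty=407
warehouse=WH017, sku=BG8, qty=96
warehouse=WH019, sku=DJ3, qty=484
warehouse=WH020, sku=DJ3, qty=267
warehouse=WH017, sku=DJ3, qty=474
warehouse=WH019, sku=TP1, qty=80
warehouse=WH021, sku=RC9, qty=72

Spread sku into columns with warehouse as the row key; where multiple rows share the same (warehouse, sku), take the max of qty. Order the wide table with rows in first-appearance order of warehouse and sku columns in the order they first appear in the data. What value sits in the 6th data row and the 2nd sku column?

635

With rows in first-appearance order of warehouse, row 6 is warehouse=WH017. sku columns in first-appearance order: TP1, BG8, BC9, RC9, DJ3; column 2 is BG8.
Long rows with warehouse=WH017, sku=BG8: max(635, 407, 96) = 635.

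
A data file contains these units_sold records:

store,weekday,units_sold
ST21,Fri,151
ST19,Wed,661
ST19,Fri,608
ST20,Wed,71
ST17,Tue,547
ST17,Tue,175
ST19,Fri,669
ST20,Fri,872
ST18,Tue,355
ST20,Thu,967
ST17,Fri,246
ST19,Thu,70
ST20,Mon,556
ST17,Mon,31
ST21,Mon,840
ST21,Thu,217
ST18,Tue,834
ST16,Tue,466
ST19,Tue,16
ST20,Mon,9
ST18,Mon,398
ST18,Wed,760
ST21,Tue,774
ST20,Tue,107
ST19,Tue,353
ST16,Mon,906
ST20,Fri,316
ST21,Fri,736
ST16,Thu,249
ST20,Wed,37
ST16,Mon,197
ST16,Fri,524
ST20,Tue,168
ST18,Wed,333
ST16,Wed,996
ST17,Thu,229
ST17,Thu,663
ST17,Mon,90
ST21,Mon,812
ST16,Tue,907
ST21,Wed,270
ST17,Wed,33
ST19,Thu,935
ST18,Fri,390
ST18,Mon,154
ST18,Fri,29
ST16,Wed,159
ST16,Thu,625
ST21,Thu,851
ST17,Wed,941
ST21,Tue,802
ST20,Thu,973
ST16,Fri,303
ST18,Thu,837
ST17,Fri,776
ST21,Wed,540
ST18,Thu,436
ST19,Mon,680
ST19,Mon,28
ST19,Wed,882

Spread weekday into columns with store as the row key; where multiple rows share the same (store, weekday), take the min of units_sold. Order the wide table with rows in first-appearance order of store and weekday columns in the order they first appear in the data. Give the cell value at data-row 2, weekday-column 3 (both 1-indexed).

With rows in first-appearance order of store, row 2 is store=ST19. weekday columns in first-appearance order: Fri, Wed, Tue, Thu, Mon; column 3 is Tue.
Long rows with store=ST19, weekday=Tue: min(16, 353) = 16.

16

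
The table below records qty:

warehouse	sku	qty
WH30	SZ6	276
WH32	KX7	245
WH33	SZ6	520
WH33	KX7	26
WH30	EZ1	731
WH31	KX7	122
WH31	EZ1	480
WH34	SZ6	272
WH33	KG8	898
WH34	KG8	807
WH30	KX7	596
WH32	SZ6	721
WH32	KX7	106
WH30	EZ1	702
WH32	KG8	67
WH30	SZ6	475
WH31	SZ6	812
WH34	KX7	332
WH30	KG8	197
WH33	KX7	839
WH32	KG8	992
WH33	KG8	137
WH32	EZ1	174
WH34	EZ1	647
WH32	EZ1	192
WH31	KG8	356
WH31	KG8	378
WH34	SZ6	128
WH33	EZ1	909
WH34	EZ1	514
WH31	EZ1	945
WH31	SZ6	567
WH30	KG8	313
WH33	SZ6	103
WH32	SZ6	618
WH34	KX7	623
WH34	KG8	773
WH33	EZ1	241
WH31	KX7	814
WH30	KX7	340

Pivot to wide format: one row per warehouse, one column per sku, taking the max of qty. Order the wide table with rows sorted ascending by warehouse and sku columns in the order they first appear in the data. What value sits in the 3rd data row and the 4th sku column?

992

With rows sorted ascending by warehouse, row 3 is warehouse=WH32. sku columns in first-appearance order: SZ6, KX7, EZ1, KG8; column 4 is KG8.
Long rows with warehouse=WH32, sku=KG8: max(67, 992) = 992.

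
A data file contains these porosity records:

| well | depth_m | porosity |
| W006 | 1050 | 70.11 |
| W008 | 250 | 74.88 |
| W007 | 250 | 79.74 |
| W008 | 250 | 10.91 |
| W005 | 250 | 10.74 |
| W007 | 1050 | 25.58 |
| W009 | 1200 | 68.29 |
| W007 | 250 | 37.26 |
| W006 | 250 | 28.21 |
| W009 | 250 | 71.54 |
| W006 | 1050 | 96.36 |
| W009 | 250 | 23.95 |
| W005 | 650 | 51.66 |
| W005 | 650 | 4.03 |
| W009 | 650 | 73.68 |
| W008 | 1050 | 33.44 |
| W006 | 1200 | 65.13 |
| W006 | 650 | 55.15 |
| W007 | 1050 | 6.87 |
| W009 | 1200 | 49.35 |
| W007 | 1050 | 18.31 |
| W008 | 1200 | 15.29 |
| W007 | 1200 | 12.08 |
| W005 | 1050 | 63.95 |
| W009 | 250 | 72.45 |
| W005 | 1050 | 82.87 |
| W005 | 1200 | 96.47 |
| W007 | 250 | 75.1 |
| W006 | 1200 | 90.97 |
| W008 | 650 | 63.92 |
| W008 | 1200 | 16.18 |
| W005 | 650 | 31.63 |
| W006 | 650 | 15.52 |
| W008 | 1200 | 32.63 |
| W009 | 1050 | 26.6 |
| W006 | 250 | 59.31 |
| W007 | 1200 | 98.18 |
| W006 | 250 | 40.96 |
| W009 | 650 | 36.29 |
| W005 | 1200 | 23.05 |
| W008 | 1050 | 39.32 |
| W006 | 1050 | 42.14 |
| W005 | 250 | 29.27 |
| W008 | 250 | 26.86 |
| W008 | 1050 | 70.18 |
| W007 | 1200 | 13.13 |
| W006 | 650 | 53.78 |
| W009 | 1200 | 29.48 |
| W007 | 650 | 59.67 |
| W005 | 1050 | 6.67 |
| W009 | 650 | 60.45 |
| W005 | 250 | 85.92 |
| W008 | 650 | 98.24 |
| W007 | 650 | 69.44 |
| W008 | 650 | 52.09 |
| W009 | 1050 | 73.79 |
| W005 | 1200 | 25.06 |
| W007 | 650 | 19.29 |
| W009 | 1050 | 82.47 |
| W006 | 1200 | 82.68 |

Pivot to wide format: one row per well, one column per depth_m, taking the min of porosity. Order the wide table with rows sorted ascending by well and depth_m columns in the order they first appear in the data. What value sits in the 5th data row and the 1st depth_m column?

26.6

With rows sorted ascending by well, row 5 is well=W009. depth_m columns in first-appearance order: 1050, 250, 1200, 650; column 1 is 1050.
Long rows with well=W009, depth_m=1050: min(26.6, 73.79, 82.47) = 26.6.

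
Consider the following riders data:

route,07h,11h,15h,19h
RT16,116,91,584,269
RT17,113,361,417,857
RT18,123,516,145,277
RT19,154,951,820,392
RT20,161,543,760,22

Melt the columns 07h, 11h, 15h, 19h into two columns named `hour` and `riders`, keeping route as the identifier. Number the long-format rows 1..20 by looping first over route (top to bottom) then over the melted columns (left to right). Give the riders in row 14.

951

20 rows total (5 × 4). Row 14: index ⌊(14-1)/4⌋ = 3 into route → RT19; (14-1) mod 4 = 1 into the melted columns → 11h.
So row 14 is (RT19, 11h, 951); riders = 951.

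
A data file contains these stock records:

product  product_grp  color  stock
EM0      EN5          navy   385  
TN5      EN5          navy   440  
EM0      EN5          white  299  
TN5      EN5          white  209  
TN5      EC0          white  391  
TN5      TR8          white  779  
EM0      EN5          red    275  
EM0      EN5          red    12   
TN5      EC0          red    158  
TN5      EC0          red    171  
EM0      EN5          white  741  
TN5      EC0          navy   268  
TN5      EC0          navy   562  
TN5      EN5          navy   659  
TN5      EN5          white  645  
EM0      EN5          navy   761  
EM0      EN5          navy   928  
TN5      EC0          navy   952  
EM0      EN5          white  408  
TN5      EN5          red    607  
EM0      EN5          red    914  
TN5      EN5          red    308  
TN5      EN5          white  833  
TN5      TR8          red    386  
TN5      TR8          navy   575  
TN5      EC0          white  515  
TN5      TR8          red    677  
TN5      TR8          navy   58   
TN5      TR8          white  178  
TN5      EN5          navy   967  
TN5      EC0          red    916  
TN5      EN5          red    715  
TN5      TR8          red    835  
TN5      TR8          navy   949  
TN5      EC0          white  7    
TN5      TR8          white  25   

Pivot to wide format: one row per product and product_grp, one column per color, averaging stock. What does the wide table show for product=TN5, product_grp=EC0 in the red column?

415

Rows with product=TN5, product_grp=EC0 and color=red: stock values are 158, 171, 916.
(158 + 171 + 916) / 3 = 415.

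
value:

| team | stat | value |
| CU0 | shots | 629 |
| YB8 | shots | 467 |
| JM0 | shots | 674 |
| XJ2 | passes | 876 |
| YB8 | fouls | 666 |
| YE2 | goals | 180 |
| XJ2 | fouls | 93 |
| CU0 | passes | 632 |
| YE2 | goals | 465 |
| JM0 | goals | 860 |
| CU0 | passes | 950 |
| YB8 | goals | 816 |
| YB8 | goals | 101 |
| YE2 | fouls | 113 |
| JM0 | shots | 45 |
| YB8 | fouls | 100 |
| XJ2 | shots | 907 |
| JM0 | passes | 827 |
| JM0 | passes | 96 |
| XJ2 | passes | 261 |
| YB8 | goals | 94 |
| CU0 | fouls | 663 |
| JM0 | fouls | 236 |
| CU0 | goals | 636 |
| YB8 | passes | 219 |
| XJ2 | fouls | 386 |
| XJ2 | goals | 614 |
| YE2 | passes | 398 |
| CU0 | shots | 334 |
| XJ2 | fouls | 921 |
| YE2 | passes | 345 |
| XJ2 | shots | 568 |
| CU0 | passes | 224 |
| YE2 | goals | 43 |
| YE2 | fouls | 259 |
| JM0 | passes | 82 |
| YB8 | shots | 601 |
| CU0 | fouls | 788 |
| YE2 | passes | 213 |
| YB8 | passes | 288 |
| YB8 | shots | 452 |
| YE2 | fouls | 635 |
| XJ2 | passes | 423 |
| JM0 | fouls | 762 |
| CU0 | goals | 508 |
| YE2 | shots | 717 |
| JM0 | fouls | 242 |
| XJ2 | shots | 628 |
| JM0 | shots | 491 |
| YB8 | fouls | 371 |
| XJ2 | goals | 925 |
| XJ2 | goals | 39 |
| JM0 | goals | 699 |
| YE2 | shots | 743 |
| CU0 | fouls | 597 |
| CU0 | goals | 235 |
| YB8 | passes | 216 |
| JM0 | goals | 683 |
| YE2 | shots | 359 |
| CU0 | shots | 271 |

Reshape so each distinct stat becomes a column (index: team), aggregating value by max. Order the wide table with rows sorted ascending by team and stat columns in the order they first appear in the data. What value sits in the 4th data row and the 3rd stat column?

666

With rows sorted ascending by team, row 4 is team=YB8. stat columns in first-appearance order: shots, passes, fouls, goals; column 3 is fouls.
Long rows with team=YB8, stat=fouls: max(666, 100, 371) = 666.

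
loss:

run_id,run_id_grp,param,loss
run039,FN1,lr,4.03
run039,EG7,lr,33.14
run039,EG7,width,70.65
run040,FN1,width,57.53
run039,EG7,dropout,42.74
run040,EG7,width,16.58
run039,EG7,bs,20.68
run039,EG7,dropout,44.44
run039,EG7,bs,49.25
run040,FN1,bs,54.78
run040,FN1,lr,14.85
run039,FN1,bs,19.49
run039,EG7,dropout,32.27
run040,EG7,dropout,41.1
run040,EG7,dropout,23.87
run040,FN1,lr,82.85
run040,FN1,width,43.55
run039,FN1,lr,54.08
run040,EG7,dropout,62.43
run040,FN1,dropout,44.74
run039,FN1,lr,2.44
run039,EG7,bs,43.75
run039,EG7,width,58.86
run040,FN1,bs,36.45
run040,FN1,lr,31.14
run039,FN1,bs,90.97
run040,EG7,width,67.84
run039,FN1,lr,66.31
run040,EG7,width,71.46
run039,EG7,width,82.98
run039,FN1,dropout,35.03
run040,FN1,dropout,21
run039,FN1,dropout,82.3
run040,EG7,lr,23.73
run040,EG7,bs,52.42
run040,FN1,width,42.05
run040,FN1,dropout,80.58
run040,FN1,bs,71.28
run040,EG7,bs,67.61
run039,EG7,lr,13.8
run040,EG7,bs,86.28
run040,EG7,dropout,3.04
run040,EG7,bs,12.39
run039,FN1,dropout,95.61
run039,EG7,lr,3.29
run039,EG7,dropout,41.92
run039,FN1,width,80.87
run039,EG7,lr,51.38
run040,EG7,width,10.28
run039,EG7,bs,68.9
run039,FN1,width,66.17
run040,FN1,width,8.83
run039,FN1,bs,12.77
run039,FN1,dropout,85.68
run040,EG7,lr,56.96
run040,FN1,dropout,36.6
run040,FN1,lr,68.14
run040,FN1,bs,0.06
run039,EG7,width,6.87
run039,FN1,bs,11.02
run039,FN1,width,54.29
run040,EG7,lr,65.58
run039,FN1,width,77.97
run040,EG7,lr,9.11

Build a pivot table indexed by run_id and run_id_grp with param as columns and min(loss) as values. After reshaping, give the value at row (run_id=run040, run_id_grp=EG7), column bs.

Rows with run_id=run040, run_id_grp=EG7 and param=bs: loss values are 52.42, 67.61, 86.28, 12.39.
min(52.42, 67.61, 86.28, 12.39) = 12.39.

12.39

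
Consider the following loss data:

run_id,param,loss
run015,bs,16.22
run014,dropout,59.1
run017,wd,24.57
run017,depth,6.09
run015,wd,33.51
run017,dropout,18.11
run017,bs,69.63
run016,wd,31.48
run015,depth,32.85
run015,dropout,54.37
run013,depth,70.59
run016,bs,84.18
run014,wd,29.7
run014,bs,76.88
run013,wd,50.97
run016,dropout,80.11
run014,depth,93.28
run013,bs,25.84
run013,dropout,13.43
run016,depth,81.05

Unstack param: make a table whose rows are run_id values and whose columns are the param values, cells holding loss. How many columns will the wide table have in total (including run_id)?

1 column for run_id plus 4 distinct param values → 5 columns.

5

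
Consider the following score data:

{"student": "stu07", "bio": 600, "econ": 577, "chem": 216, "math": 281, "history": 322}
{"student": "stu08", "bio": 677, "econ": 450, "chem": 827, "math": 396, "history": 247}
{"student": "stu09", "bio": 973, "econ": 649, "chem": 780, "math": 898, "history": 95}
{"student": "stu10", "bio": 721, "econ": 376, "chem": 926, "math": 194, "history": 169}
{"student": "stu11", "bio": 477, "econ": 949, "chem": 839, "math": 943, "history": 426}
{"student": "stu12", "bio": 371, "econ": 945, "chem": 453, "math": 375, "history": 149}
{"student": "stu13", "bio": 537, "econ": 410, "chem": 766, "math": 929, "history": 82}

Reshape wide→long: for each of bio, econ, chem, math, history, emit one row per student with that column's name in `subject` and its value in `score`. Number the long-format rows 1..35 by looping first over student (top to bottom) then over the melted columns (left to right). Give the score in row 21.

477

35 rows total (7 × 5). Row 21: index ⌊(21-1)/5⌋ = 4 into student → stu11; (21-1) mod 5 = 0 into the melted columns → bio.
So row 21 is (stu11, bio, 477); score = 477.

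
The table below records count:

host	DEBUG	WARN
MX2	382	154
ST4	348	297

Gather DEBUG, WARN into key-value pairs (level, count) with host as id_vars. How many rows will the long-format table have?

4

2 host values × 2 melted columns = 4 rows.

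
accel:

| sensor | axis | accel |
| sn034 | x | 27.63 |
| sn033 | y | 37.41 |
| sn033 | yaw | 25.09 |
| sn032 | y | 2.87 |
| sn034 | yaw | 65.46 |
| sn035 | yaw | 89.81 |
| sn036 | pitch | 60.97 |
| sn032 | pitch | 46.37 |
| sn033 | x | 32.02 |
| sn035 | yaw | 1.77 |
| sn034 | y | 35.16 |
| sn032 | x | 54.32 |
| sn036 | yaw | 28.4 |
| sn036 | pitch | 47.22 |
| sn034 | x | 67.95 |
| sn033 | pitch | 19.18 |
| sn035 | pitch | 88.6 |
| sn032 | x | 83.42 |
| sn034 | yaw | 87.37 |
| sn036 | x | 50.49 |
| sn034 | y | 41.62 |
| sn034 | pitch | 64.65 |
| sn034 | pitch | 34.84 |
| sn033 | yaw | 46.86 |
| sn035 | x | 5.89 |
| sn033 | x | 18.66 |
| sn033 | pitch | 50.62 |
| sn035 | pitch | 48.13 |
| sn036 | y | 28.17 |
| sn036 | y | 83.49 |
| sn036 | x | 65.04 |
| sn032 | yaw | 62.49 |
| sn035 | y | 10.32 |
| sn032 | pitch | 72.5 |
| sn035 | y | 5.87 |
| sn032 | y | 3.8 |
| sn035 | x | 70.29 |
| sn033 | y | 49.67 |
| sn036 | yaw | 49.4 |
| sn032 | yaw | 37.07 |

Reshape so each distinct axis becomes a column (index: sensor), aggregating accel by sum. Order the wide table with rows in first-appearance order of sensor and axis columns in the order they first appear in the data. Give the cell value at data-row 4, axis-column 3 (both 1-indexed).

91.58

With rows in first-appearance order of sensor, row 4 is sensor=sn035. axis columns in first-appearance order: x, y, yaw, pitch; column 3 is yaw.
Long rows with sensor=sn035, axis=yaw: 89.81 + 1.77 = 91.58.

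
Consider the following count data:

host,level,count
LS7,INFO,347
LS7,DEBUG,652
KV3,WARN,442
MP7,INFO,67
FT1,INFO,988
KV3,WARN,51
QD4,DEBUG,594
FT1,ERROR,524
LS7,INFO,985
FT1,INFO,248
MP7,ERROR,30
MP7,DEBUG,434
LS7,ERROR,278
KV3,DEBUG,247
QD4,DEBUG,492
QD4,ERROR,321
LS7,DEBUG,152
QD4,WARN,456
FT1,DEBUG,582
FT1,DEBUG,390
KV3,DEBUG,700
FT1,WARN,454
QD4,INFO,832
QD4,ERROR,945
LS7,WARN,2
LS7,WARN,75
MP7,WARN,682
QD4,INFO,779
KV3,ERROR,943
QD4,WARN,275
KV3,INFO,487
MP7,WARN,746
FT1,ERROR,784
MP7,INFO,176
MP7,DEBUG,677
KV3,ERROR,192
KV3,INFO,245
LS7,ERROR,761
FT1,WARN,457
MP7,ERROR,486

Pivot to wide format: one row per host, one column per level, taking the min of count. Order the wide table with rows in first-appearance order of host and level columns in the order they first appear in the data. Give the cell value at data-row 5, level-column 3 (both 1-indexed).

With rows in first-appearance order of host, row 5 is host=QD4. level columns in first-appearance order: INFO, DEBUG, WARN, ERROR; column 3 is WARN.
Long rows with host=QD4, level=WARN: min(456, 275) = 275.

275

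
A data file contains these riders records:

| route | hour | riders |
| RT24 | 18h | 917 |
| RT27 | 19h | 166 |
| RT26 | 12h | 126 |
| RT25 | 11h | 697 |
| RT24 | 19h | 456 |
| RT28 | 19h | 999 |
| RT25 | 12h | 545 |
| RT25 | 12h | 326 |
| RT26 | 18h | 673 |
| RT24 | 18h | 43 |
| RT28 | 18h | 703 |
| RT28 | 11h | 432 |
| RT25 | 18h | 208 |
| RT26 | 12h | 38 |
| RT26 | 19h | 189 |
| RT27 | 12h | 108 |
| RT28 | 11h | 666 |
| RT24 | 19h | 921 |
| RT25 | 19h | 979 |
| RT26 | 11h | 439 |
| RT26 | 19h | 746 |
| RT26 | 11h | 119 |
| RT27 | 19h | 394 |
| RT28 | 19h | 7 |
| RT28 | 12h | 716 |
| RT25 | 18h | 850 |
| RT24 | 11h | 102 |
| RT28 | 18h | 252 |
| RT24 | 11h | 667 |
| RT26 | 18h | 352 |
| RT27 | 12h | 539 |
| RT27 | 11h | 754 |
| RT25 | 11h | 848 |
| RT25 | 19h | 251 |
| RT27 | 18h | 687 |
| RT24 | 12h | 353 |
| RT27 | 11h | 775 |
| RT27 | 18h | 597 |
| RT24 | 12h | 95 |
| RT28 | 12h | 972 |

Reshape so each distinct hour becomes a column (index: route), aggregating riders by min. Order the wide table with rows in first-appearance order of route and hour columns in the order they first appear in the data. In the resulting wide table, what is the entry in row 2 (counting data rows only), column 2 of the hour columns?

166

With rows in first-appearance order of route, row 2 is route=RT27. hour columns in first-appearance order: 18h, 19h, 12h, 11h; column 2 is 19h.
Long rows with route=RT27, hour=19h: min(166, 394) = 166.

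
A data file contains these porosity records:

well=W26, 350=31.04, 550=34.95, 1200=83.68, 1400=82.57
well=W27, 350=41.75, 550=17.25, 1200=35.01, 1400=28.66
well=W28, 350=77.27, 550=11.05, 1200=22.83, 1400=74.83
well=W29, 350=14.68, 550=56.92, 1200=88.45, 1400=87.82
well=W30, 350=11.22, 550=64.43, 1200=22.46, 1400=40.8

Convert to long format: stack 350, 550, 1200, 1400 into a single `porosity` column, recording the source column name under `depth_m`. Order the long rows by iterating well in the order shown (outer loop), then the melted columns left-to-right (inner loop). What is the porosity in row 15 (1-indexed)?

88.45

20 rows total (5 × 4). Row 15: index ⌊(15-1)/4⌋ = 3 into well → W29; (15-1) mod 4 = 2 into the melted columns → 1200.
So row 15 is (W29, 1200, 88.45); porosity = 88.45.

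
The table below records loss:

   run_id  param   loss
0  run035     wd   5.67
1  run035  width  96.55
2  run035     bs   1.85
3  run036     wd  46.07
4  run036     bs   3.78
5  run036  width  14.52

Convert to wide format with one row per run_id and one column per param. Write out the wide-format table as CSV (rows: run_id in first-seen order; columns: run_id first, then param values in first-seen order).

Columns: run_id plus the 3 distinct param values (wd, width, bs).
For example, row run035 column wd takes loss=5.67 from the long row (run035, wd).

run_id,wd,width,bs
run035,5.67,96.55,1.85
run036,46.07,14.52,3.78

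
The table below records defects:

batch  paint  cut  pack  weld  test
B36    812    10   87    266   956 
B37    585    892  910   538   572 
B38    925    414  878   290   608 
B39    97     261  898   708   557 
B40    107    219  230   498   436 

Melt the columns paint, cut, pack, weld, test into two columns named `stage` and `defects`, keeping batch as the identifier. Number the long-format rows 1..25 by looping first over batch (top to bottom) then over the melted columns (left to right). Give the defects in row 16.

97

25 rows total (5 × 5). Row 16: index ⌊(16-1)/5⌋ = 3 into batch → B39; (16-1) mod 5 = 0 into the melted columns → paint.
So row 16 is (B39, paint, 97); defects = 97.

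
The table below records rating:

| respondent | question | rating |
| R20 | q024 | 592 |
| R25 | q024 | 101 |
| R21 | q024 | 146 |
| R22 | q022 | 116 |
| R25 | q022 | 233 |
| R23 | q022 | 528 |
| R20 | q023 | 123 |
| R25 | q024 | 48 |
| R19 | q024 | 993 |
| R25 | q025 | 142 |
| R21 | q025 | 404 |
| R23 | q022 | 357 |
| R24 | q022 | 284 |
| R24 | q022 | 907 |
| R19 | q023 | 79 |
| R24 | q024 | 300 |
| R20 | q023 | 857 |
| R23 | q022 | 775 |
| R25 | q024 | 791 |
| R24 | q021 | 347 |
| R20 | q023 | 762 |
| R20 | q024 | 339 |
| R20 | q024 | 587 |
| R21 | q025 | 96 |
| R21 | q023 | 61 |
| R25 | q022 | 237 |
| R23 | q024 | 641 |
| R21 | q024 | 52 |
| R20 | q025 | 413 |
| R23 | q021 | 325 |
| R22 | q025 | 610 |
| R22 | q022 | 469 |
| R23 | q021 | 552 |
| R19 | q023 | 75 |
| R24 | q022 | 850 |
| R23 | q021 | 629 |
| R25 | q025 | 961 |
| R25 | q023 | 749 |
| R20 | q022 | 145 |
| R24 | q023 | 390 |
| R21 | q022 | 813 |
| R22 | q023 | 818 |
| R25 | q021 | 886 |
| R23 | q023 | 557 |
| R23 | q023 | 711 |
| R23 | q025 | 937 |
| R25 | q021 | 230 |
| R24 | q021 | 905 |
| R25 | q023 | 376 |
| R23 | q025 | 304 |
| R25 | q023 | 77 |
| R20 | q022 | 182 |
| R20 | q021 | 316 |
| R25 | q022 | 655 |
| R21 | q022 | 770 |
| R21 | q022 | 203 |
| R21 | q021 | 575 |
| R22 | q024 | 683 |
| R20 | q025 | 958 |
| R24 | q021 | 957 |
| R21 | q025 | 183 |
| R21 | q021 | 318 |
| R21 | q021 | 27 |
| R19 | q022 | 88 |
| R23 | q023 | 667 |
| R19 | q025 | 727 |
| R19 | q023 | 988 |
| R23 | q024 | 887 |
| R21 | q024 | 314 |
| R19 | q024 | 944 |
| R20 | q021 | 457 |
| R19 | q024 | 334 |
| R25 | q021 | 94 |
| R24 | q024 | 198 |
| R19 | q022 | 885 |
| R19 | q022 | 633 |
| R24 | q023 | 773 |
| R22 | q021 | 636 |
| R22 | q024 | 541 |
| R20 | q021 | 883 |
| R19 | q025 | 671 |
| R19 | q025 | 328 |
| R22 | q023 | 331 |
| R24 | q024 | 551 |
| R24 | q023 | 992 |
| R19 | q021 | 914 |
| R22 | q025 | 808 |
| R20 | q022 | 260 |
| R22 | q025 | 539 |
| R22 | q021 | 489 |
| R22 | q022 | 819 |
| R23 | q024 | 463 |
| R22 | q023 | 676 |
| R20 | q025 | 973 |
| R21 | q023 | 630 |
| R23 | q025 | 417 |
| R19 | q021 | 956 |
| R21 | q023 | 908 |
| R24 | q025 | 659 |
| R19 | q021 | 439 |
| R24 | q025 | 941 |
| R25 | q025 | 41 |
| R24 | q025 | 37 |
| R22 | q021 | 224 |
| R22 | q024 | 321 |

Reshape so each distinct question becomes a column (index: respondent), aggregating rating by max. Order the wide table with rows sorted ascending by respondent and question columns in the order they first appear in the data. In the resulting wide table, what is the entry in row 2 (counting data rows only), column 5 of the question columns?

With rows sorted ascending by respondent, row 2 is respondent=R20. question columns in first-appearance order: q024, q022, q023, q025, q021; column 5 is q021.
Long rows with respondent=R20, question=q021: max(316, 457, 883) = 883.

883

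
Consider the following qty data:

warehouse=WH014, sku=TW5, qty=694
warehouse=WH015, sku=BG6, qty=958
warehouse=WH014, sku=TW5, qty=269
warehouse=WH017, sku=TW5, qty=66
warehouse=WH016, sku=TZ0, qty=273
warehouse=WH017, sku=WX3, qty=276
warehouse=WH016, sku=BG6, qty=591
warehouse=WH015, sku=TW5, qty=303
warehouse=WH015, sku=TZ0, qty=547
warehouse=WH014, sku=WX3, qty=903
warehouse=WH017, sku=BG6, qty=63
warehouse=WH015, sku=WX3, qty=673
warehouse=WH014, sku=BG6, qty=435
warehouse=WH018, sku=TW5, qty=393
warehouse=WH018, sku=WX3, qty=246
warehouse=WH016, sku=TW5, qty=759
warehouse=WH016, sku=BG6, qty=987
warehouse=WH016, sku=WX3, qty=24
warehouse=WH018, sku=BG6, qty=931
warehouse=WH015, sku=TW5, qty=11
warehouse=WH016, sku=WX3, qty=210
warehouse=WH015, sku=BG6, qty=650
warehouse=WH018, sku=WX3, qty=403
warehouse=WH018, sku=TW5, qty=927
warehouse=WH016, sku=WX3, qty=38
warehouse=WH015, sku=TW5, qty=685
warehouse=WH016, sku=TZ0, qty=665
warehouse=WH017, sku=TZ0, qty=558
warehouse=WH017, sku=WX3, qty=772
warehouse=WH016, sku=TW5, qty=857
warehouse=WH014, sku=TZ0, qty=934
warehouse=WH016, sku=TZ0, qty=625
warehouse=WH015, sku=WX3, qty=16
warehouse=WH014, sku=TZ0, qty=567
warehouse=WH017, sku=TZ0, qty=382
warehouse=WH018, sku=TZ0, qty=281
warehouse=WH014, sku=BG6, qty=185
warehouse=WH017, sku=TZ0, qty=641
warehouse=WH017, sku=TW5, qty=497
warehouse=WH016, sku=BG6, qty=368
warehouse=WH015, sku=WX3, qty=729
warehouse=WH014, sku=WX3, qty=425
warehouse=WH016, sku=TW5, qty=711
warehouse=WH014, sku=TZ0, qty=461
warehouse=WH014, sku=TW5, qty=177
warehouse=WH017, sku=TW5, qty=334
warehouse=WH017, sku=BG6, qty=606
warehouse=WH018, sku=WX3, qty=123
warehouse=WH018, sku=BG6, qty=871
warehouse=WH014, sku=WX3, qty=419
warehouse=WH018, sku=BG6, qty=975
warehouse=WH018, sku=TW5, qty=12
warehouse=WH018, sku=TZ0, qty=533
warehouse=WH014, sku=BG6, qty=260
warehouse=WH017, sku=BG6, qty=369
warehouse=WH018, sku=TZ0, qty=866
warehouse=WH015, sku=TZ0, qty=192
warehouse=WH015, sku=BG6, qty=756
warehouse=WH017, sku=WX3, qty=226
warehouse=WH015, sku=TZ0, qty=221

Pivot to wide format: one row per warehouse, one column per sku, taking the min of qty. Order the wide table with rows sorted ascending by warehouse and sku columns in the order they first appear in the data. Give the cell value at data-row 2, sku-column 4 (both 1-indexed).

With rows sorted ascending by warehouse, row 2 is warehouse=WH015. sku columns in first-appearance order: TW5, BG6, TZ0, WX3; column 4 is WX3.
Long rows with warehouse=WH015, sku=WX3: min(673, 16, 729) = 16.

16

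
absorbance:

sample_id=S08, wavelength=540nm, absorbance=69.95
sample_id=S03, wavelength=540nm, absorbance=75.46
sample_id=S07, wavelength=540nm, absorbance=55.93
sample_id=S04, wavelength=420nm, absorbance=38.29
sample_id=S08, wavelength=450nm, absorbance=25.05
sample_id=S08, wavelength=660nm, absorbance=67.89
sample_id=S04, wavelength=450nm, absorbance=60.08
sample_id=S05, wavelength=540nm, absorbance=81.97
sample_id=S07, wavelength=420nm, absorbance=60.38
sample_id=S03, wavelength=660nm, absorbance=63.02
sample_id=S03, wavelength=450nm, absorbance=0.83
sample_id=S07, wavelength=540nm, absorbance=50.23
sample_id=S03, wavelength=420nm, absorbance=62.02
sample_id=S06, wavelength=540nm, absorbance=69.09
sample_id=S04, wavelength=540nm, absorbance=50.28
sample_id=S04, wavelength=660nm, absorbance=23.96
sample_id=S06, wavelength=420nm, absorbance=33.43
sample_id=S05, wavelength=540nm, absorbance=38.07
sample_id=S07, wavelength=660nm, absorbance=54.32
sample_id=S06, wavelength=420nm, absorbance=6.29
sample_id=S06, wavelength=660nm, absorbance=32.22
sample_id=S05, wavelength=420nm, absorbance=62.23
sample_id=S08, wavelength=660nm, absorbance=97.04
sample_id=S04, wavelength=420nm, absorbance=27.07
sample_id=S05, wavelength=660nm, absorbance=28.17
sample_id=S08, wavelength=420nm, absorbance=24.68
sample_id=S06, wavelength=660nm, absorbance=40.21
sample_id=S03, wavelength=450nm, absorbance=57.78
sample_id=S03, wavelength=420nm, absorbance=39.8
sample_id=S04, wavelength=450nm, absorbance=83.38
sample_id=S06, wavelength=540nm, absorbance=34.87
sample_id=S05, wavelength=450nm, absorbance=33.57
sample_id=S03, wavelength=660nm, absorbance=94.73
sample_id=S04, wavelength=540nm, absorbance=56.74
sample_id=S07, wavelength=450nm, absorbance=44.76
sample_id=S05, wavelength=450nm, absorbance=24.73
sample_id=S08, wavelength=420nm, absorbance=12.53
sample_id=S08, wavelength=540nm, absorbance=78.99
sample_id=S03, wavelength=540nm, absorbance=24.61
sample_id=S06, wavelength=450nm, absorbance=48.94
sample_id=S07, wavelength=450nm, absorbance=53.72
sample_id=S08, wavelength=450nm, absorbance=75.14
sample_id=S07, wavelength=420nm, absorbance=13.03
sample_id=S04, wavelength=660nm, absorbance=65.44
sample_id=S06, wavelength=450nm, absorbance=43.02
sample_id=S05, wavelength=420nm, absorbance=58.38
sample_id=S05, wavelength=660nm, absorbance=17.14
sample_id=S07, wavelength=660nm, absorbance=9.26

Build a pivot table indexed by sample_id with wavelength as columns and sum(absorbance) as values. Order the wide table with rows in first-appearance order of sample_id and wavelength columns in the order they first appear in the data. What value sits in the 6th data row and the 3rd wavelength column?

91.96

With rows in first-appearance order of sample_id, row 6 is sample_id=S06. wavelength columns in first-appearance order: 540nm, 420nm, 450nm, 660nm; column 3 is 450nm.
Long rows with sample_id=S06, wavelength=450nm: 48.94 + 43.02 = 91.96.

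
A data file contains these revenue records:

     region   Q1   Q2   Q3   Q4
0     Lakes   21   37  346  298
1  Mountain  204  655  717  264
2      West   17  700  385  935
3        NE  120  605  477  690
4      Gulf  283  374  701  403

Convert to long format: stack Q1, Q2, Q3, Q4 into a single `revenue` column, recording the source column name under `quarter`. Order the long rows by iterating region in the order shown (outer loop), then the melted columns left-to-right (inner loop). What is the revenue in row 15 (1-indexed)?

477

20 rows total (5 × 4). Row 15: index ⌊(15-1)/4⌋ = 3 into region → NE; (15-1) mod 4 = 2 into the melted columns → Q3.
So row 15 is (NE, Q3, 477); revenue = 477.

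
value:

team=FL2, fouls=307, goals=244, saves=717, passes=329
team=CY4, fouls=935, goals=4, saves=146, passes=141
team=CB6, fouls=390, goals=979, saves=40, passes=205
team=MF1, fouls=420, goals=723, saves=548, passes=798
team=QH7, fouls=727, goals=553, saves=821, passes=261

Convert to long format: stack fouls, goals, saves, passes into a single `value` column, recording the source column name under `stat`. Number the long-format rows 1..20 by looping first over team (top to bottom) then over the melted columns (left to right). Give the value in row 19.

20 rows total (5 × 4). Row 19: index ⌊(19-1)/4⌋ = 4 into team → QH7; (19-1) mod 4 = 2 into the melted columns → saves.
So row 19 is (QH7, saves, 821); value = 821.

821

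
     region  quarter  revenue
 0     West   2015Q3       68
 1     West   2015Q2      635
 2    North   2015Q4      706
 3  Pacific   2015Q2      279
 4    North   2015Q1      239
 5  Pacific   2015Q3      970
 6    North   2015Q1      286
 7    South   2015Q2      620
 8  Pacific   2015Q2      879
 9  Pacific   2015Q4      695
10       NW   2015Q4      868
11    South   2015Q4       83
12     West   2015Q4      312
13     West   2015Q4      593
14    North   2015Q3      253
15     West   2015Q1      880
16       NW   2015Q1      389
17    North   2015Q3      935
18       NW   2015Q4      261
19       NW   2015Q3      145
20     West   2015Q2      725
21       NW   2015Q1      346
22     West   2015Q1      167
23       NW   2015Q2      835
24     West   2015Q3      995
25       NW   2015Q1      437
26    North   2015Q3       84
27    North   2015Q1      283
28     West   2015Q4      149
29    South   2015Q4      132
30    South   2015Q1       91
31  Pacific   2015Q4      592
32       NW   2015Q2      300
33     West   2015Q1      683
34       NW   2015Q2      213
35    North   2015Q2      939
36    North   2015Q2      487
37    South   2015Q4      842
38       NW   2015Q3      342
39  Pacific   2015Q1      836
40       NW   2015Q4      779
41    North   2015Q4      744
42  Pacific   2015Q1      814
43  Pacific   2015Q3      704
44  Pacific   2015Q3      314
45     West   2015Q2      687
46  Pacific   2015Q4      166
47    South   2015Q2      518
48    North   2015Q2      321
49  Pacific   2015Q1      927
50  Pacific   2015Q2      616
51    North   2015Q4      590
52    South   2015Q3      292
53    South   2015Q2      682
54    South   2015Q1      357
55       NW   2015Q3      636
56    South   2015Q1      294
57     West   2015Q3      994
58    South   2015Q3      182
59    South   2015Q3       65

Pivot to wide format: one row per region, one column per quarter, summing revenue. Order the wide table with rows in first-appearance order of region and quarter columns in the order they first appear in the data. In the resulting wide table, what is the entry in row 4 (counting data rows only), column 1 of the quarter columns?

539

With rows in first-appearance order of region, row 4 is region=South. quarter columns in first-appearance order: 2015Q3, 2015Q2, 2015Q4, 2015Q1; column 1 is 2015Q3.
Long rows with region=South, quarter=2015Q3: 292 + 182 + 65 = 539.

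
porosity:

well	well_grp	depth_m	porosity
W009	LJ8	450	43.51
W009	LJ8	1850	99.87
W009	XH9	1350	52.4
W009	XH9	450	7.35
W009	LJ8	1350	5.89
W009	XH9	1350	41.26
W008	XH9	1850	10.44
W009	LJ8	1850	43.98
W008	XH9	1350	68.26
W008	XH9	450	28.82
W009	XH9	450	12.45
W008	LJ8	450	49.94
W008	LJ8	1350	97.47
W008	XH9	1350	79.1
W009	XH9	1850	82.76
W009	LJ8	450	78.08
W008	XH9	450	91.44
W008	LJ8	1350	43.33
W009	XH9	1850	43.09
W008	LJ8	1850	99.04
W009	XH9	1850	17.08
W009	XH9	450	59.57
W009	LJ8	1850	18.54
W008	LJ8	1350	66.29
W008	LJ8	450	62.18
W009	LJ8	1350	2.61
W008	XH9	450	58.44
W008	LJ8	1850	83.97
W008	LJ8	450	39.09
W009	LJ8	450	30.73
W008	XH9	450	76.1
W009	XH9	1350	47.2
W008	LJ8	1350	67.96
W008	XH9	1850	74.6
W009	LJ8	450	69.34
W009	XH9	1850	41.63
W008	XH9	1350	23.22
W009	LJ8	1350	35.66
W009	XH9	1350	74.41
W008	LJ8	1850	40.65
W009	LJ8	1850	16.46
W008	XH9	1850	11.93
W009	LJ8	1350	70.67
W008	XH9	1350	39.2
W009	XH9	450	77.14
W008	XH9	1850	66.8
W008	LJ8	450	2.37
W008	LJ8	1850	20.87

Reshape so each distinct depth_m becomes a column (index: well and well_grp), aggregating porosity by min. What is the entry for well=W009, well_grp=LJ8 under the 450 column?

30.73

Rows with well=W009, well_grp=LJ8 and depth_m=450: porosity values are 43.51, 78.08, 30.73, 69.34.
min(43.51, 78.08, 30.73, 69.34) = 30.73.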